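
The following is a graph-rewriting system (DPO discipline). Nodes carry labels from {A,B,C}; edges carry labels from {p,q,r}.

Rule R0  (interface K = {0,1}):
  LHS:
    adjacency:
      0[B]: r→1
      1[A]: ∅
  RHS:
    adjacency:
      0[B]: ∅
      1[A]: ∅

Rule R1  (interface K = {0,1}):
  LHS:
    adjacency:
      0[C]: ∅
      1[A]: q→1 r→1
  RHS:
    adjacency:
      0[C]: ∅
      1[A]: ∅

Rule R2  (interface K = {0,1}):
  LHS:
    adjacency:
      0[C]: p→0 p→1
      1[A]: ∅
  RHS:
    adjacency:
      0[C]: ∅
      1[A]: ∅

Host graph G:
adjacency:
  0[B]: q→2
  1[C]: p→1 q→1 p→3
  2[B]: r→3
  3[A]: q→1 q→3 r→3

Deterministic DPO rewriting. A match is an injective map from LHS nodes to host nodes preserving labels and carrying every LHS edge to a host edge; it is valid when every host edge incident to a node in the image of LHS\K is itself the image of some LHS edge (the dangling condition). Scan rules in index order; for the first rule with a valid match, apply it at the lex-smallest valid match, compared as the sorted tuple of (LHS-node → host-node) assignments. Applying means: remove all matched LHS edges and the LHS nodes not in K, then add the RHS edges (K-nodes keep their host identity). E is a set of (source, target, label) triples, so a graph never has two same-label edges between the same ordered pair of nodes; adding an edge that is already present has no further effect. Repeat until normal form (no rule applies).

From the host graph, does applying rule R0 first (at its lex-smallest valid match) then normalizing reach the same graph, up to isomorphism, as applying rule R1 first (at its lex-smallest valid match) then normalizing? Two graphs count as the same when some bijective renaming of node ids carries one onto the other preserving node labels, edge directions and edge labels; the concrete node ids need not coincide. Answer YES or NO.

branch R0-first: apply at {0↦2, 1↦3} → |E|=7, then 2 more step(s) → NF |V|=4 |E|=3 V={0:B, 1:C, 2:B, 3:A} E=0-q->2 1-q->1 3-q->1
branch R1-first: apply at {0↦1, 1↦3} → |E|=6, then 2 more step(s) → NF |V|=4 |E|=3 V={0:B, 1:C, 2:B, 3:A} E=0-q->2 1-q->1 3-q->1
graphs isomorphic (equal up to label-preserving node renaming)

Answer: YES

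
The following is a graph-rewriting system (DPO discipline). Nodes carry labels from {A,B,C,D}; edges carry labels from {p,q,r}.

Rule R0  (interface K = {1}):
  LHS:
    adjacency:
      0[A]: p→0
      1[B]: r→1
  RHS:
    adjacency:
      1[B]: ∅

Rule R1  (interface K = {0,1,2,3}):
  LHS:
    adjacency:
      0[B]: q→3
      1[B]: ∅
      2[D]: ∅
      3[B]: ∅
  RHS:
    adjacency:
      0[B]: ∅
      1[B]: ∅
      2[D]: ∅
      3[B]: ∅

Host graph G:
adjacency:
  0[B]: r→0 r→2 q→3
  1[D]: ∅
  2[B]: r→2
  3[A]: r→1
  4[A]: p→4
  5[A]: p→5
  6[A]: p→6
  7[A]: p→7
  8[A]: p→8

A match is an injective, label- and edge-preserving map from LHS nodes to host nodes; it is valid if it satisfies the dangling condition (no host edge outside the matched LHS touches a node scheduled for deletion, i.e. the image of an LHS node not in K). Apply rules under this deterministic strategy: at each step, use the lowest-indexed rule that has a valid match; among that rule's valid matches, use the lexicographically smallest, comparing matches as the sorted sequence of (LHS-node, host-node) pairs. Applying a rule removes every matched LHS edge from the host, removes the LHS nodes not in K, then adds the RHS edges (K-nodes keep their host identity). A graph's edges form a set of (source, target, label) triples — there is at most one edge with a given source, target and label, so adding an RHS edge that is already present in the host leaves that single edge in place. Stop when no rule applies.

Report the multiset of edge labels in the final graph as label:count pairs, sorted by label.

Answer: p:3 q:1 r:2

Derivation:
start.  V:9 E:10  edges: 0-r->0 0-r->2 0-q->3 2-r->2 3-r->1 4-p->4 5-p->5 6-p->6 7-p->7 8-p->8
1. fire R0 via {0↦4, 1↦0}  →  V:8 E:8  edges: 0-r->2 0-q->3 2-r->2 3-r->1 5-p->5 6-p->6 7-p->7 8-p->8
2. fire R0 via {0↦5, 1↦2}  →  V:7 E:6  edges: 0-r->2 0-q->3 3-r->1 6-p->6 7-p->7 8-p->8
halt: no rule applies after step 2
NF edges: [(0, 2, 'r'), (0, 3, 'q'), (3, 1, 'r'), (6, 6, 'p'), (7, 7, 'p'), (8, 8, 'p')]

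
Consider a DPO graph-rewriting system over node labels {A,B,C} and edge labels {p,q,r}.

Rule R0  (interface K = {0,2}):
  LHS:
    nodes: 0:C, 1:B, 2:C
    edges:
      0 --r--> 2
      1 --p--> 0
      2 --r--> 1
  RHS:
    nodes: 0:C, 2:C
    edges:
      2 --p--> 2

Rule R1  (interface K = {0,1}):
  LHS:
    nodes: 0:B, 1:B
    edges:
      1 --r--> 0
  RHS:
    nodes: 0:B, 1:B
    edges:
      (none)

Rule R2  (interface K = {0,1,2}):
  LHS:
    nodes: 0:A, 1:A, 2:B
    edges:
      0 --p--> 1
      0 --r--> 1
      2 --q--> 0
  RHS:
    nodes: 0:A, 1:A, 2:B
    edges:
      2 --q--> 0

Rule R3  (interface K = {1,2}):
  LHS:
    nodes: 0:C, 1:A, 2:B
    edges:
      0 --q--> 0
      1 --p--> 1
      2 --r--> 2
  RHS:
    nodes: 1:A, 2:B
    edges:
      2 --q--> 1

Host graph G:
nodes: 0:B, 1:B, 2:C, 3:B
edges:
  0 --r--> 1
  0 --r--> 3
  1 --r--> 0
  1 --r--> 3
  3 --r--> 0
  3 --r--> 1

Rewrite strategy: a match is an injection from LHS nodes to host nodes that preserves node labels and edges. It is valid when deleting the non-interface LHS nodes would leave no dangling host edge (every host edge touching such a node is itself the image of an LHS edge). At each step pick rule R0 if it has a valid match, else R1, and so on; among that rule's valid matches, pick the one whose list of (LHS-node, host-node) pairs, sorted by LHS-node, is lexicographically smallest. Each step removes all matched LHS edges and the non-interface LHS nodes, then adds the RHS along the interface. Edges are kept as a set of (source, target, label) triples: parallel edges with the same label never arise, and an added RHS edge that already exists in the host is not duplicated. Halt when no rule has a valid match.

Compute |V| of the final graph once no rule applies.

start.  V:4 E:6  edges: 0-r->1 0-r->3 1-r->0 1-r->3 3-r->0 3-r->1
1. fire R1 via {0↦0, 1↦1}  →  V:4 E:5  edges: 0-r->1 0-r->3 1-r->3 3-r->0 3-r->1
2. fire R1 via {0↦0, 1↦3}  →  V:4 E:4  edges: 0-r->1 0-r->3 1-r->3 3-r->1
3. fire R1 via {0↦1, 1↦0}  →  V:4 E:3  edges: 0-r->3 1-r->3 3-r->1
4. fire R1 via {0↦1, 1↦3}  →  V:4 E:2  edges: 0-r->3 1-r->3
5. fire R1 via {0↦3, 1↦0}  →  V:4 E:1  edges: 1-r->3
6. fire R1 via {0↦3, 1↦1}  →  V:4 E:0  edges: ∅
final graph: no rule applies after step 6
NF nodes: {0:B, 1:B, 2:C, 3:B}

Answer: 4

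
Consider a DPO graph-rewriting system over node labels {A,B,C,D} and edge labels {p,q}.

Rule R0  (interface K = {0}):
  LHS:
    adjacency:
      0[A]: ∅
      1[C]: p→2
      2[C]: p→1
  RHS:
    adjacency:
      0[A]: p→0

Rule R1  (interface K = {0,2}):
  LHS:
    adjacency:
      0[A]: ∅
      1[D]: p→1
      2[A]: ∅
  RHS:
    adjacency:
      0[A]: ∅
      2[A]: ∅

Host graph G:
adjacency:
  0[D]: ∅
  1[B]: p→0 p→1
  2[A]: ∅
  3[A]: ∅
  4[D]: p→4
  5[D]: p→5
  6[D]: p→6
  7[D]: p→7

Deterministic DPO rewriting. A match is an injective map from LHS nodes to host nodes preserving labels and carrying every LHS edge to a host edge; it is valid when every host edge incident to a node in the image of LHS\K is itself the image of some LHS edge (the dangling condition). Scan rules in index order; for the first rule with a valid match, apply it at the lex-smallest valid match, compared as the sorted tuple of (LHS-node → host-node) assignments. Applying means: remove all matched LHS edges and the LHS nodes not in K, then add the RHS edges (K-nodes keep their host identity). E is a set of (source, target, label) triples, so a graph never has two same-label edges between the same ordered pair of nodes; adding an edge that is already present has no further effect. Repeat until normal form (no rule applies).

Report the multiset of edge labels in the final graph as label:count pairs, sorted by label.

[0] host  ⇒  8 nodes, 6 edges  {1-p->0 1-p->1 4-p->4 5-p->5 6-p->6 7-p->7}
[1] R1 @ {0↦2, 1↦4, 2↦3}  ⇒  7 nodes, 5 edges  {1-p->0 1-p->1 5-p->5 6-p->6 7-p->7}
[2] R1 @ {0↦2, 1↦5, 2↦3}  ⇒  6 nodes, 4 edges  {1-p->0 1-p->1 6-p->6 7-p->7}
[3] R1 @ {0↦2, 1↦6, 2↦3}  ⇒  5 nodes, 3 edges  {1-p->0 1-p->1 7-p->7}
[4] R1 @ {0↦2, 1↦7, 2↦3}  ⇒  4 nodes, 2 edges  {1-p->0 1-p->1}
final graph: no rule applies after step 4
NF edges: [(1, 0, 'p'), (1, 1, 'p')]

Answer: p:2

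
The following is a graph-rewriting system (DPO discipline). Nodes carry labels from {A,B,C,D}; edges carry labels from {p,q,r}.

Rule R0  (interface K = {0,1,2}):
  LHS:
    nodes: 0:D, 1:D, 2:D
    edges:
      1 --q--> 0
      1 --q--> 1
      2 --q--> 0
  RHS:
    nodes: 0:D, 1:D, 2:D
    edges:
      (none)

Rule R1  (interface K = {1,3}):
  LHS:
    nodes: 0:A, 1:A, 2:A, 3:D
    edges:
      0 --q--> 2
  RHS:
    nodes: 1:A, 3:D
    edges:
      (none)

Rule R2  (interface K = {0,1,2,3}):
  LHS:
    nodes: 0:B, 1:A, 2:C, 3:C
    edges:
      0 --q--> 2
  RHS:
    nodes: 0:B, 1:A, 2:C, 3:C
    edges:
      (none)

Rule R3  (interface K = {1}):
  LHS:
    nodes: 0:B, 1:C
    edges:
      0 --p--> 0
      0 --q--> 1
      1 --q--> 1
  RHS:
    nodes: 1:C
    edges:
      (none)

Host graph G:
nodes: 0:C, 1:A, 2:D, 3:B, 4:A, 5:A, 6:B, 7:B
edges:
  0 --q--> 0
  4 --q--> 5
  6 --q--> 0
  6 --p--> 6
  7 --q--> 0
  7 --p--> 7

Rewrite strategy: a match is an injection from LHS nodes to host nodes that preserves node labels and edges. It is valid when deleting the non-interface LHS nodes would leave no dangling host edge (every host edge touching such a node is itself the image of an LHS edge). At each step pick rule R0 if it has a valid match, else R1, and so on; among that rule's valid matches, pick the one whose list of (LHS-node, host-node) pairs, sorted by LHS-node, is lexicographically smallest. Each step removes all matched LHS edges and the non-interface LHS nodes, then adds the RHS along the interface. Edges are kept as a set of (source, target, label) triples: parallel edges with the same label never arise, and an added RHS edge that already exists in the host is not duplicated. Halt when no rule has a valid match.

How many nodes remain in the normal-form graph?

Answer: 5

Rewrite trace:
start.  V:8 E:6  edges: 0-q->0 4-q->5 6-q->0 6-p->6 7-q->0 7-p->7
1. fire R1 via {0↦4, 1↦1, 2↦5, 3↦2}  →  V:6 E:5  edges: 0-q->0 6-q->0 6-p->6 7-q->0 7-p->7
2. fire R3 via {0↦6, 1↦0}  →  V:5 E:2  edges: 7-q->0 7-p->7
final graph: no rule applies after step 2
NF nodes: {0:C, 1:A, 2:D, 3:B, 7:B}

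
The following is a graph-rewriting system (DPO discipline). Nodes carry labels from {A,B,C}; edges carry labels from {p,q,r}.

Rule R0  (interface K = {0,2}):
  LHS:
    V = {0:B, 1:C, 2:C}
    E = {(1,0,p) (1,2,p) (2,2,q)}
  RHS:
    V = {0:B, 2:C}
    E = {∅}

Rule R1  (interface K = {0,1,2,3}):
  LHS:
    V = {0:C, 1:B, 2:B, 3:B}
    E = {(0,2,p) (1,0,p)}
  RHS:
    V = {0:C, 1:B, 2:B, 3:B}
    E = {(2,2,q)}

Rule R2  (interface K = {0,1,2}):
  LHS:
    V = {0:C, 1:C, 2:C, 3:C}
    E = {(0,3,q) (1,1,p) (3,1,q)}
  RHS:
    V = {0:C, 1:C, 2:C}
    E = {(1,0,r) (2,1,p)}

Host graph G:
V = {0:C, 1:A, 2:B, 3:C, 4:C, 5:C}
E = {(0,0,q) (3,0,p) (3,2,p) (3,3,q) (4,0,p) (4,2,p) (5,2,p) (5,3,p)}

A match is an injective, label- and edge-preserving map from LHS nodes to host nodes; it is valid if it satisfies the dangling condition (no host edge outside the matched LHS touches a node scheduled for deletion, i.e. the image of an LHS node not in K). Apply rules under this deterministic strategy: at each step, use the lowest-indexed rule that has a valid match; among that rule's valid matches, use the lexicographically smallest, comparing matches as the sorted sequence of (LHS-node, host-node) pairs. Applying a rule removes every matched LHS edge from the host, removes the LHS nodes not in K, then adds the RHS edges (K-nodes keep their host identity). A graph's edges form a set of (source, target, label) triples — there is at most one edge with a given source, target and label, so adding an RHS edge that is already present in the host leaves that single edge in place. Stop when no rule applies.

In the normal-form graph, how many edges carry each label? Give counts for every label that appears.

[0] host  ⇒  6 nodes, 8 edges  {0-q->0 3-p->0 3-p->2 3-q->3 4-p->0 4-p->2 5-p->2 5-p->3}
[1] R0 @ {0↦2, 1↦4, 2↦0}  ⇒  5 nodes, 5 edges  {3-p->0 3-p->2 3-q->3 5-p->2 5-p->3}
[2] R0 @ {0↦2, 1↦5, 2↦3}  ⇒  4 nodes, 2 edges  {3-p->0 3-p->2}
normal form: no rule applies after step 2
NF edges: [(3, 0, 'p'), (3, 2, 'p')]

Answer: p:2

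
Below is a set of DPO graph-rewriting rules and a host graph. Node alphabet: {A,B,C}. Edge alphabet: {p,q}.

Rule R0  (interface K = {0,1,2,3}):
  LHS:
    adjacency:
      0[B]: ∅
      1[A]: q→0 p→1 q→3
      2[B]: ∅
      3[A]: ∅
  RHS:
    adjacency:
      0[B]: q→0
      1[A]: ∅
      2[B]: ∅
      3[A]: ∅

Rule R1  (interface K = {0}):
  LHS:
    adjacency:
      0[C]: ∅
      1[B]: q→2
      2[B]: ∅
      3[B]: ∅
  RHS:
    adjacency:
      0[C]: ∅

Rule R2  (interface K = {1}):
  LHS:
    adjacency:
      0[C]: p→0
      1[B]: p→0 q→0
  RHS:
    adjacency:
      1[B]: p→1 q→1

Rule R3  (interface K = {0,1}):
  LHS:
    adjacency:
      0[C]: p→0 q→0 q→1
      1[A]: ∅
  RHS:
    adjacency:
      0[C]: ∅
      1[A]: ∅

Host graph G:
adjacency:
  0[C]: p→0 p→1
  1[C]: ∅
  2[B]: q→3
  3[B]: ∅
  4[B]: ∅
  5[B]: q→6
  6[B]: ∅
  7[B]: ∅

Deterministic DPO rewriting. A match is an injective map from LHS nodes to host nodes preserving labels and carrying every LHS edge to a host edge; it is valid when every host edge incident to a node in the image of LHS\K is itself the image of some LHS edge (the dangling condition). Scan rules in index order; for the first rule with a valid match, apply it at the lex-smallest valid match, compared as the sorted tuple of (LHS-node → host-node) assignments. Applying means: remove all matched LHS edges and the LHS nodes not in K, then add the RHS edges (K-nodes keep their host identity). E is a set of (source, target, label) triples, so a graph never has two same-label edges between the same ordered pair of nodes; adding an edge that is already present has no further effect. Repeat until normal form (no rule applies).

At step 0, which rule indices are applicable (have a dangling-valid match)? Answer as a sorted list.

R0: no valid match — LHS pattern not found
R1: 8 valid matches — {0↦0, 1↦2, 2↦3, 3↦4}, {0↦0, 1↦2, 2↦3, 3↦7}, {0↦0, 1↦5, 2↦6, 3↦4} (+5 more)
R2: no valid match — LHS pattern not found
R3: no valid match — LHS pattern not found

Answer: [R1]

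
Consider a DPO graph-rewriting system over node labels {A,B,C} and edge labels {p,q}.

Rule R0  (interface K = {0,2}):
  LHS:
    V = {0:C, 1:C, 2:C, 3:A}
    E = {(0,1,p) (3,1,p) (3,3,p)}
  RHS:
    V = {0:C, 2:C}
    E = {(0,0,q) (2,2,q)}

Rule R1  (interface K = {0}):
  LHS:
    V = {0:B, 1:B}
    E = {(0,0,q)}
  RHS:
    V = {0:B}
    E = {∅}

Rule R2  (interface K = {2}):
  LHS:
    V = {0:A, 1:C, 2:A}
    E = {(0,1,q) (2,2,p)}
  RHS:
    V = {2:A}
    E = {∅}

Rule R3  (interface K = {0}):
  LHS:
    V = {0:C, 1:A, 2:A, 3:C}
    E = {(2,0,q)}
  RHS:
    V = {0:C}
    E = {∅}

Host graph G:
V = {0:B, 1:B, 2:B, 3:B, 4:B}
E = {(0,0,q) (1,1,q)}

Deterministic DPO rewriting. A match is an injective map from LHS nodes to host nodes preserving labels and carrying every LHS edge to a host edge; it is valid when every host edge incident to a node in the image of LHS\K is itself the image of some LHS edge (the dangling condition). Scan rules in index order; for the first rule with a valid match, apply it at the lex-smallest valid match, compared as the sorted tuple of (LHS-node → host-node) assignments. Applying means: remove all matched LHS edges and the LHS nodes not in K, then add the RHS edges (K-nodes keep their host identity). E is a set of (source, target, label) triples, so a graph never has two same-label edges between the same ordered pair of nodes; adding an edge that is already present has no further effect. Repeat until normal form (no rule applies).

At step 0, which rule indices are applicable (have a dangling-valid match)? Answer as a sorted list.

R0: no valid match — LHS pattern not found
R1: 6 valid matches — {0↦0, 1↦2}, {0↦0, 1↦3}, {0↦0, 1↦4} (+3 more)
R2: no valid match — LHS pattern not found
R3: no valid match — LHS pattern not found

Answer: [R1]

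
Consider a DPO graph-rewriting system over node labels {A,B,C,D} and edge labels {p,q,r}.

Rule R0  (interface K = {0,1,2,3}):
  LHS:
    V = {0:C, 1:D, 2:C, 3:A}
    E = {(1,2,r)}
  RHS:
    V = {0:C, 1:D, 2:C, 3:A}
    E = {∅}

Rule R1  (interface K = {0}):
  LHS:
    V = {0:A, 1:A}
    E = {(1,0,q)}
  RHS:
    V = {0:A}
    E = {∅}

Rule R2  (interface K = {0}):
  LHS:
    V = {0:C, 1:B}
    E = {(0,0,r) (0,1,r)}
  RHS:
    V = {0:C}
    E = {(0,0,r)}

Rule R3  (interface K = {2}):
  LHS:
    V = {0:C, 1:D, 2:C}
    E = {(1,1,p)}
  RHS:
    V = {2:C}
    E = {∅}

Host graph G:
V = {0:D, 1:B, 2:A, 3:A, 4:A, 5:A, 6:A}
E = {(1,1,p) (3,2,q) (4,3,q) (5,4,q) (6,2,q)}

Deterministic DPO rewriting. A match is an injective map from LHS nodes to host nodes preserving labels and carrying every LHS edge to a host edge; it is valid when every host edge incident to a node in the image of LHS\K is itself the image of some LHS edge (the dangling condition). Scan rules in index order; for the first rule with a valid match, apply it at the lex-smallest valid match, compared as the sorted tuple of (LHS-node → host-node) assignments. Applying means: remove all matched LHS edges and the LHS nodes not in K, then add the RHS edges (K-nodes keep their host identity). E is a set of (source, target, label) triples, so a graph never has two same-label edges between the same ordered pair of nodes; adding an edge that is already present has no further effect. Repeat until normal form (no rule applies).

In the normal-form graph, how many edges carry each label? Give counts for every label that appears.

[0] host  ⇒  7 nodes, 5 edges  {1-p->1 3-q->2 4-q->3 5-q->4 6-q->2}
[1] R1 @ {0↦2, 1↦6}  ⇒  6 nodes, 4 edges  {1-p->1 3-q->2 4-q->3 5-q->4}
[2] R1 @ {0↦4, 1↦5}  ⇒  5 nodes, 3 edges  {1-p->1 3-q->2 4-q->3}
[3] R1 @ {0↦3, 1↦4}  ⇒  4 nodes, 2 edges  {1-p->1 3-q->2}
[4] R1 @ {0↦2, 1↦3}  ⇒  3 nodes, 1 edges  {1-p->1}
normal form: no rule applies after step 4
NF edges: [(1, 1, 'p')]

Answer: p:1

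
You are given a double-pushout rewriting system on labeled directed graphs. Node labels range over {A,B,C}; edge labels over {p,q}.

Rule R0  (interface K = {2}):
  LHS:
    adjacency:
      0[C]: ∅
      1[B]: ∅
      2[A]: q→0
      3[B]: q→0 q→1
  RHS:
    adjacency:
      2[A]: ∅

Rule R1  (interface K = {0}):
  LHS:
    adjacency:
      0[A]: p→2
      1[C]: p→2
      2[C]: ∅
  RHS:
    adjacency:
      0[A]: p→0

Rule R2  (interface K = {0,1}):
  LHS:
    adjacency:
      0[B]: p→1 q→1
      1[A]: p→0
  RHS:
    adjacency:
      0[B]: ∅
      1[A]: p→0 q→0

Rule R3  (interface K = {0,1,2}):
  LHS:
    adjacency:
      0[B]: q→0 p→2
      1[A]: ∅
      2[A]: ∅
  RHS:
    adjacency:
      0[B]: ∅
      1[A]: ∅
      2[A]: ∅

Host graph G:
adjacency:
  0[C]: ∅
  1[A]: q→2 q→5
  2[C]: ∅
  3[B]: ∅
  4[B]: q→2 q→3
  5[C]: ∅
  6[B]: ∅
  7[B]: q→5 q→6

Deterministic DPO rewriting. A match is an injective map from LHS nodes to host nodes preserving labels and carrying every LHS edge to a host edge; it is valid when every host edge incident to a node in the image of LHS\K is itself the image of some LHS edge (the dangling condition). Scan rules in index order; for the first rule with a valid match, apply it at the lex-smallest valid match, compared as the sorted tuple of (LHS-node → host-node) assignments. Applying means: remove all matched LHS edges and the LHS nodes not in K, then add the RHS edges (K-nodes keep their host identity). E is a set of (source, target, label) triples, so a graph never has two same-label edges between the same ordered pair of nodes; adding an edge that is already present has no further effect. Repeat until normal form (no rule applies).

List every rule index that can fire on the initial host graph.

R0: 2 valid matches — {0↦2, 1↦3, 2↦1, 3↦4}, {0↦5, 1↦6, 2↦1, 3↦7}
R1: no valid match — LHS pattern not found
R2: no valid match — LHS pattern not found
R3: no valid match — LHS pattern not found

Answer: [R0]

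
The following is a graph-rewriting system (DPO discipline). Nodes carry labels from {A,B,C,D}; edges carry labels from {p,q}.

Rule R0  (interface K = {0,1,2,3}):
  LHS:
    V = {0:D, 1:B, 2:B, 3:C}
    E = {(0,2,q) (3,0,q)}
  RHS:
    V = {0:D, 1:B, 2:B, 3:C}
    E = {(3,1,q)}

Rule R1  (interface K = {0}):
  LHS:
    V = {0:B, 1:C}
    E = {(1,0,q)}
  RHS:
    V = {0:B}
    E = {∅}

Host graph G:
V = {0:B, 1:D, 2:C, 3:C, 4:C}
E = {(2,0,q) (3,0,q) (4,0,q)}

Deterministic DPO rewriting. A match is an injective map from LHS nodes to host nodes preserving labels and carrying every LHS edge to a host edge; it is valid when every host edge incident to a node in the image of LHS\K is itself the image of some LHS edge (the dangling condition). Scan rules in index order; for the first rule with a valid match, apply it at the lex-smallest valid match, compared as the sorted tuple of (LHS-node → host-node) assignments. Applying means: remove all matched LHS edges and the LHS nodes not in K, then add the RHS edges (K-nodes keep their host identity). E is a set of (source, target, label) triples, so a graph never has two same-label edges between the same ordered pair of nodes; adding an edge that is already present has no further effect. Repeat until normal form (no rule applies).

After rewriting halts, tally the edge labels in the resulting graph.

start.  V:5 E:3  edges: 2-q->0 3-q->0 4-q->0
1. fire R1 via {0↦0, 1↦2}  →  V:4 E:2  edges: 3-q->0 4-q->0
2. fire R1 via {0↦0, 1↦3}  →  V:3 E:1  edges: 4-q->0
3. fire R1 via {0↦0, 1↦4}  →  V:2 E:0  edges: ∅
final graph: no rule applies after step 3
NF edges: []

Answer: (no edges)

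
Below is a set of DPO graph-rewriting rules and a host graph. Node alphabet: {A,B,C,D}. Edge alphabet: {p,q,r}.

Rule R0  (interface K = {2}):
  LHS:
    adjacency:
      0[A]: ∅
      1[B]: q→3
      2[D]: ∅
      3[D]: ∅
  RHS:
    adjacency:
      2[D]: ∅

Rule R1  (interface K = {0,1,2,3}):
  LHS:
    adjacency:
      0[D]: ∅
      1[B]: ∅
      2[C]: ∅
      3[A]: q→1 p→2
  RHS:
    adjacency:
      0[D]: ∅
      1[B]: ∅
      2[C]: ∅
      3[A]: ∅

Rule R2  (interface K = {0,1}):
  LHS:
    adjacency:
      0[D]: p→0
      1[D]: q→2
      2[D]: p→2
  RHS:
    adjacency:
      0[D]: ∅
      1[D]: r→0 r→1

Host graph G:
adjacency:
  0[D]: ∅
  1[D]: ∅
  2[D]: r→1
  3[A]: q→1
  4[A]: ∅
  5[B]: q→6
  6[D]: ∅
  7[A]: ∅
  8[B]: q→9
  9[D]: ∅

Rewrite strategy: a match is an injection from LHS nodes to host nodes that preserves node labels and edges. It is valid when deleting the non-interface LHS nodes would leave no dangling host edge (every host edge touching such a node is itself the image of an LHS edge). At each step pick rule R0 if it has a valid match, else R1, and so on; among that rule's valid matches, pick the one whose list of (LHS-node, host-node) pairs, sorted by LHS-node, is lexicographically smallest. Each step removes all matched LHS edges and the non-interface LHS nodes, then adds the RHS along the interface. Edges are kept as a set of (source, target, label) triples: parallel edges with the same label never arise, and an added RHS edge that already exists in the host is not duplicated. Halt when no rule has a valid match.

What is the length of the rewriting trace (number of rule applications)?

Answer: 2

Steps:
initial: |V|=10 |E|=4  E = 2-r->1 3-q->1 5-q->6 8-q->9
step 1: apply R0 at {0↦4, 1↦5, 2↦0, 3↦6}  → |V|=7 |E|=3  E = 2-r->1 3-q->1 8-q->9
step 2: apply R0 at {0↦7, 1↦8, 2↦0, 3↦9}  → |V|=4 |E|=2  E = 2-r->1 3-q->1
final graph: no rule applies after step 2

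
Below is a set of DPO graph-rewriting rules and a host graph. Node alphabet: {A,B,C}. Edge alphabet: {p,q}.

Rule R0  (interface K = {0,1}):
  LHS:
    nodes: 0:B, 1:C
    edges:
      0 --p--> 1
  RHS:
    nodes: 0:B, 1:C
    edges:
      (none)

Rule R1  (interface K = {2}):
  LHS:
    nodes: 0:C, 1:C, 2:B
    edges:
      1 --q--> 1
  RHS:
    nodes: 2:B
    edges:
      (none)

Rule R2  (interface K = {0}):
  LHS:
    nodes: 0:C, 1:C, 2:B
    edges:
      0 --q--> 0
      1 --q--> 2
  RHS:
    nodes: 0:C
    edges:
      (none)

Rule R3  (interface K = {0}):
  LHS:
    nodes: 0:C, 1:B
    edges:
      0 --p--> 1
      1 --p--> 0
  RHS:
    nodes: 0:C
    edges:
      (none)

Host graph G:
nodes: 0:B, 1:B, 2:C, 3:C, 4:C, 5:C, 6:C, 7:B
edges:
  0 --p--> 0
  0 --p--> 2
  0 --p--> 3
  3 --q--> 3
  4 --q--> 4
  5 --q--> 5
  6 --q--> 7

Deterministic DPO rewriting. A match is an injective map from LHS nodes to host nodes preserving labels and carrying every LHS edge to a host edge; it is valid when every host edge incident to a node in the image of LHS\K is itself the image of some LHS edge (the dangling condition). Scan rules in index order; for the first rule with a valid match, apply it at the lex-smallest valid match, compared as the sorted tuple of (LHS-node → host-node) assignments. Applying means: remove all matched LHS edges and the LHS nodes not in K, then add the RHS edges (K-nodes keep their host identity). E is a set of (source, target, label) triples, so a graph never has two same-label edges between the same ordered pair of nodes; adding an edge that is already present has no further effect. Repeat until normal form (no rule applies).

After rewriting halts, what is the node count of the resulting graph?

Answer: 2

Derivation:
[0] host  ⇒  8 nodes, 7 edges  {0-p->0 0-p->2 0-p->3 3-q->3 4-q->4 5-q->5 6-q->7}
[1] R0 @ {0↦0, 1↦2}  ⇒  8 nodes, 6 edges  {0-p->0 0-p->3 3-q->3 4-q->4 5-q->5 6-q->7}
[2] R0 @ {0↦0, 1↦3}  ⇒  8 nodes, 5 edges  {0-p->0 3-q->3 4-q->4 5-q->5 6-q->7}
[3] R1 @ {0↦2, 1↦3, 2↦0}  ⇒  6 nodes, 4 edges  {0-p->0 4-q->4 5-q->5 6-q->7}
[4] R2 @ {0↦4, 1↦6, 2↦7}  ⇒  4 nodes, 2 edges  {0-p->0 5-q->5}
[5] R1 @ {0↦4, 1↦5, 2↦0}  ⇒  2 nodes, 1 edges  {0-p->0}
normal form: no rule applies after step 5
NF nodes: {0:B, 1:B}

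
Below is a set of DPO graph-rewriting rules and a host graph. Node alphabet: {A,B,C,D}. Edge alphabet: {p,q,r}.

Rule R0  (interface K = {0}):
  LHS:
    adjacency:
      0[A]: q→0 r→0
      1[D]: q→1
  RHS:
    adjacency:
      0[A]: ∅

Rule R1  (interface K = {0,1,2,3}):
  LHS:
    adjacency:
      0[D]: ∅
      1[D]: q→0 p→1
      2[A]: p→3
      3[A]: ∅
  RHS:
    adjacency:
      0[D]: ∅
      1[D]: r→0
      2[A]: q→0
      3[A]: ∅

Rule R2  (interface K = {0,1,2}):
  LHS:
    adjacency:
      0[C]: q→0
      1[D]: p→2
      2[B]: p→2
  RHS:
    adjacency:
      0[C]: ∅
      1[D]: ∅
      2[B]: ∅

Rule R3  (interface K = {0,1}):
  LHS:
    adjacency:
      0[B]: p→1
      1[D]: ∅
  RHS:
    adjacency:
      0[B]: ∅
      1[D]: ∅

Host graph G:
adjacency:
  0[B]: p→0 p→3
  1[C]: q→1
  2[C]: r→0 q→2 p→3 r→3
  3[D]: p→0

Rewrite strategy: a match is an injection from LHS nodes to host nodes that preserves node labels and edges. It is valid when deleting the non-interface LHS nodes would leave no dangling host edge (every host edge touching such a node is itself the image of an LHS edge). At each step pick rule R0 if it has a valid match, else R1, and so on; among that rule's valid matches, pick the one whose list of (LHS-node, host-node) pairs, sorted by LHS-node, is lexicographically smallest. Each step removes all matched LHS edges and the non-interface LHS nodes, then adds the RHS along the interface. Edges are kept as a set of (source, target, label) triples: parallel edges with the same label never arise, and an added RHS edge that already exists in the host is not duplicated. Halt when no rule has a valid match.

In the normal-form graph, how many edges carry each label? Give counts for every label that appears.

start.  V:4 E:8  edges: 0-p->0 0-p->3 1-q->1 2-r->0 2-q->2 2-p->3 2-r->3 3-p->0
1. fire R2 via {0↦1, 1↦3, 2↦0}  →  V:4 E:5  edges: 0-p->3 2-r->0 2-q->2 2-p->3 2-r->3
2. fire R3 via {0↦0, 1↦3}  →  V:4 E:4  edges: 2-r->0 2-q->2 2-p->3 2-r->3
halt: no rule applies after step 2
NF edges: [(2, 0, 'r'), (2, 2, 'q'), (2, 3, 'p'), (2, 3, 'r')]

Answer: p:1 q:1 r:2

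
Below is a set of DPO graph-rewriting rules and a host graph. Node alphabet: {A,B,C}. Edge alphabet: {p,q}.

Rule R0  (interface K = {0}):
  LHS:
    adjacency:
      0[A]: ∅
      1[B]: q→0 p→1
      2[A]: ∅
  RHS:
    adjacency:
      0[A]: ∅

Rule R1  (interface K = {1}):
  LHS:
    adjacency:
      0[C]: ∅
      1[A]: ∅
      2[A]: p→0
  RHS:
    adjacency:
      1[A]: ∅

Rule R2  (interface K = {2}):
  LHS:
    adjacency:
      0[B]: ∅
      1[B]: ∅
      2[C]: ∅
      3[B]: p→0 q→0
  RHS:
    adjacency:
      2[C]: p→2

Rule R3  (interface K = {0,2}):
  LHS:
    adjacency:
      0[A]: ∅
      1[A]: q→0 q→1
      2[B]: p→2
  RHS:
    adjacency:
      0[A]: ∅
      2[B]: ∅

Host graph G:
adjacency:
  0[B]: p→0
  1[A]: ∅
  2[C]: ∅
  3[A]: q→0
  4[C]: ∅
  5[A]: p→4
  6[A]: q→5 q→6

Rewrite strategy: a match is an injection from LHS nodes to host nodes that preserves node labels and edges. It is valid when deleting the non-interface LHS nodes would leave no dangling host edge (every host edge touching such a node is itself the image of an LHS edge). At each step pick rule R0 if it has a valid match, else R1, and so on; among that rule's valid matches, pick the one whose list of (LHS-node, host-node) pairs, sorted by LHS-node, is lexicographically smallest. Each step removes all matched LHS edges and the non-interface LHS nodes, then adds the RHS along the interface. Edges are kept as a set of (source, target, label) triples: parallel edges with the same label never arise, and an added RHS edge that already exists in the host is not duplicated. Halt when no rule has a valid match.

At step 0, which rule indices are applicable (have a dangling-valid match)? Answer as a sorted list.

R0: no valid match — LHS pattern not found
R1: no valid match — 3 raw matches, all fail dangling condition
R2: no valid match — LHS pattern not found
R3: 1 valid match — {0↦5, 1↦6, 2↦0}

Answer: [R3]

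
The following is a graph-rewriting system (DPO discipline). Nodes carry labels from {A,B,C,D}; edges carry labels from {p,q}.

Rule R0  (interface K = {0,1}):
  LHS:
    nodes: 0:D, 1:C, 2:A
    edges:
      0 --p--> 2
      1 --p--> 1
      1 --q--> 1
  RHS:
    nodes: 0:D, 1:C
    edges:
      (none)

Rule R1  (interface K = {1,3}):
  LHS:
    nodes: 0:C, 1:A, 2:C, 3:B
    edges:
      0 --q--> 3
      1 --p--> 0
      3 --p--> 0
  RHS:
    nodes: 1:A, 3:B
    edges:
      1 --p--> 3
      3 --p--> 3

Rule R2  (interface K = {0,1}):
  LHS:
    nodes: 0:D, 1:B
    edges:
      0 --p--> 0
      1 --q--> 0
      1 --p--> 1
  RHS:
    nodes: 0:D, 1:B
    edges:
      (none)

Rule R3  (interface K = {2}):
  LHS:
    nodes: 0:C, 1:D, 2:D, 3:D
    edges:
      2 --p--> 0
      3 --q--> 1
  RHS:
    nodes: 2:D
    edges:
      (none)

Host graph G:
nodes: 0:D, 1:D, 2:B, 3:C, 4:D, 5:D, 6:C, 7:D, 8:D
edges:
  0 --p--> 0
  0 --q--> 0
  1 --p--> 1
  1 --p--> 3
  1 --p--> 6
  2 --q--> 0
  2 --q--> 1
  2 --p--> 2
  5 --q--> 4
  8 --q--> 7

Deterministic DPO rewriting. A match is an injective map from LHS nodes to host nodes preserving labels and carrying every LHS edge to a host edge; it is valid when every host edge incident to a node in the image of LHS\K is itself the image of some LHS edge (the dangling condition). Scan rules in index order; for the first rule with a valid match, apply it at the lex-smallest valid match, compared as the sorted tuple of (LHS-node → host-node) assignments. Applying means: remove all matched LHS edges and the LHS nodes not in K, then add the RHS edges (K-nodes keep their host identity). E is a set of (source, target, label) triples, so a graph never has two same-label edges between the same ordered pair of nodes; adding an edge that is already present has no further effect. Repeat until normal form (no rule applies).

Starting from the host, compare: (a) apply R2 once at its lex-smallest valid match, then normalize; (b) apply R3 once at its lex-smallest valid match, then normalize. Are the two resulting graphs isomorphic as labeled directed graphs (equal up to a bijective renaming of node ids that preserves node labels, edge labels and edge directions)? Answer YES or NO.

branch R2-first: apply at {0↦0, 1↦2} → |E|=7, then 2 more step(s) → NF |V|=3 |E|=3 V={0:D, 1:D, 2:B} E=0-q->0 1-p->1 2-q->1
branch R3-first: apply at {0↦3, 1↦4, 2↦1, 3↦5} → |E|=8, then 2 more step(s) → NF |V|=3 |E|=3 V={0:D, 1:D, 2:B} E=0-q->0 1-p->1 2-q->1
graphs isomorphic (equal up to label-preserving node renaming)

Answer: YES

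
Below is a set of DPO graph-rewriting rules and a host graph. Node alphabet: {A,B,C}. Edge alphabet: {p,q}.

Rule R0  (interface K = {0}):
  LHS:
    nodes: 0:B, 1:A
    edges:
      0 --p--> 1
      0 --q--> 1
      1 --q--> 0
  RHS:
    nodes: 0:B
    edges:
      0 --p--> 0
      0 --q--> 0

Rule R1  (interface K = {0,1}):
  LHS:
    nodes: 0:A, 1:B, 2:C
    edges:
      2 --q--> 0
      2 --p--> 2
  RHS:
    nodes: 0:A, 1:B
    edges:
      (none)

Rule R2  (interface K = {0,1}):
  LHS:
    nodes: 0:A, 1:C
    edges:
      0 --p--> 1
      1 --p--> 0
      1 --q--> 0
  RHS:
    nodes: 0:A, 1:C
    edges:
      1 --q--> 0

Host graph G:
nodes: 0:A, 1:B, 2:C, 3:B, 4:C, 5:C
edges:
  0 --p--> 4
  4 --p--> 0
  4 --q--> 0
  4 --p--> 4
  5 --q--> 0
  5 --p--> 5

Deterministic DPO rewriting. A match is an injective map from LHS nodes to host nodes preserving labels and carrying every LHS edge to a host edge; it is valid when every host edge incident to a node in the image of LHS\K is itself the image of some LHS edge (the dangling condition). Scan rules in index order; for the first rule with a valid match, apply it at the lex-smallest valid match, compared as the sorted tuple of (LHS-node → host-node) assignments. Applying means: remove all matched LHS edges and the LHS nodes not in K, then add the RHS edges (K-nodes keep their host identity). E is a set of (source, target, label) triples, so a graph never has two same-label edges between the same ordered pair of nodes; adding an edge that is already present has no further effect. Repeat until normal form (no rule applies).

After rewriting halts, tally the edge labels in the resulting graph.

Answer: (no edges)

Steps:
start.  V:6 E:6  edges: 0-p->4 4-p->0 4-q->0 4-p->4 5-q->0 5-p->5
1. fire R1 via {0↦0, 1↦1, 2↦5}  →  V:5 E:4  edges: 0-p->4 4-p->0 4-q->0 4-p->4
2. fire R2 via {0↦0, 1↦4}  →  V:5 E:2  edges: 4-q->0 4-p->4
3. fire R1 via {0↦0, 1↦1, 2↦4}  →  V:4 E:0  edges: ∅
halt: no rule applies after step 3
NF edges: []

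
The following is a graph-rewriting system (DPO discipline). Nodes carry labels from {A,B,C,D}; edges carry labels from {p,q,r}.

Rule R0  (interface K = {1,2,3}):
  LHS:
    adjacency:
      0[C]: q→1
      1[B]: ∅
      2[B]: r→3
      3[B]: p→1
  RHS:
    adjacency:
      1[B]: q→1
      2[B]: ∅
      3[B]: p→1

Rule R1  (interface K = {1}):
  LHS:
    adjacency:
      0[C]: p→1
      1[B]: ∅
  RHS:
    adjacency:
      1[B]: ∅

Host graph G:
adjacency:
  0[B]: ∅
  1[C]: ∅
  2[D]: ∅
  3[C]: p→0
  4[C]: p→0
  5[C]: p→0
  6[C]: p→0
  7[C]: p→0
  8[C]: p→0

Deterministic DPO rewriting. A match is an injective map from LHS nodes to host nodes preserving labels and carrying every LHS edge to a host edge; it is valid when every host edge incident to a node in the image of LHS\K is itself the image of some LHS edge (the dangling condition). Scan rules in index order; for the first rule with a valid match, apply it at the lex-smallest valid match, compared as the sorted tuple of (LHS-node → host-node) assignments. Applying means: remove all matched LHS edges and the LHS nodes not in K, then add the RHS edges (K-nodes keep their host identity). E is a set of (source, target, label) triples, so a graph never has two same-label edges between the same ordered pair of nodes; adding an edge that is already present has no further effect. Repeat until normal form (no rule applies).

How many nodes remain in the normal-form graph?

[0] host  ⇒  9 nodes, 6 edges  {3-p->0 4-p->0 5-p->0 6-p->0 7-p->0 8-p->0}
[1] R1 @ {0↦3, 1↦0}  ⇒  8 nodes, 5 edges  {4-p->0 5-p->0 6-p->0 7-p->0 8-p->0}
[2] R1 @ {0↦4, 1↦0}  ⇒  7 nodes, 4 edges  {5-p->0 6-p->0 7-p->0 8-p->0}
[3] R1 @ {0↦5, 1↦0}  ⇒  6 nodes, 3 edges  {6-p->0 7-p->0 8-p->0}
[4] R1 @ {0↦6, 1↦0}  ⇒  5 nodes, 2 edges  {7-p->0 8-p->0}
[5] R1 @ {0↦7, 1↦0}  ⇒  4 nodes, 1 edges  {8-p->0}
[6] R1 @ {0↦8, 1↦0}  ⇒  3 nodes, 0 edges  {∅}
normal form: no rule applies after step 6
NF nodes: {0:B, 1:C, 2:D}

Answer: 3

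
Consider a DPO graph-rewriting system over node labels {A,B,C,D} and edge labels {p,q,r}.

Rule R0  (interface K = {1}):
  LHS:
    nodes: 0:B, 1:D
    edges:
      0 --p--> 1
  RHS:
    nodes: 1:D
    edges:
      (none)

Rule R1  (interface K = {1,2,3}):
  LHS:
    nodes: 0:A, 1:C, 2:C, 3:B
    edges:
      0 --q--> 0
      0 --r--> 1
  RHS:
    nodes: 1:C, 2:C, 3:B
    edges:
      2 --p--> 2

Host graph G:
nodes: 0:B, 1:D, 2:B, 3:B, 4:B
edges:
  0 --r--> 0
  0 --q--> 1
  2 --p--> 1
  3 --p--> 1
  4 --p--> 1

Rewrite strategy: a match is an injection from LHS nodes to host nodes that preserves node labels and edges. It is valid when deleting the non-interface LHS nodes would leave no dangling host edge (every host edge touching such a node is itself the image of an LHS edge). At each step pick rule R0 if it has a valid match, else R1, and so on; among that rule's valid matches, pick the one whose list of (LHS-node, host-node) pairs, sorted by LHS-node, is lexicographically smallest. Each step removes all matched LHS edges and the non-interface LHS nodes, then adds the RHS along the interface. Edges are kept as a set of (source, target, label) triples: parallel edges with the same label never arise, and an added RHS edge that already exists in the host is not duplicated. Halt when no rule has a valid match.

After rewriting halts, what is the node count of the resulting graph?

Answer: 2

Steps:
initial: |V|=5 |E|=5  E = 0-r->0 0-q->1 2-p->1 3-p->1 4-p->1
step 1: apply R0 at {0↦2, 1↦1}  → |V|=4 |E|=4  E = 0-r->0 0-q->1 3-p->1 4-p->1
step 2: apply R0 at {0↦3, 1↦1}  → |V|=3 |E|=3  E = 0-r->0 0-q->1 4-p->1
step 3: apply R0 at {0↦4, 1↦1}  → |V|=2 |E|=2  E = 0-r->0 0-q->1
halt: no rule applies after step 3
NF nodes: {0:B, 1:D}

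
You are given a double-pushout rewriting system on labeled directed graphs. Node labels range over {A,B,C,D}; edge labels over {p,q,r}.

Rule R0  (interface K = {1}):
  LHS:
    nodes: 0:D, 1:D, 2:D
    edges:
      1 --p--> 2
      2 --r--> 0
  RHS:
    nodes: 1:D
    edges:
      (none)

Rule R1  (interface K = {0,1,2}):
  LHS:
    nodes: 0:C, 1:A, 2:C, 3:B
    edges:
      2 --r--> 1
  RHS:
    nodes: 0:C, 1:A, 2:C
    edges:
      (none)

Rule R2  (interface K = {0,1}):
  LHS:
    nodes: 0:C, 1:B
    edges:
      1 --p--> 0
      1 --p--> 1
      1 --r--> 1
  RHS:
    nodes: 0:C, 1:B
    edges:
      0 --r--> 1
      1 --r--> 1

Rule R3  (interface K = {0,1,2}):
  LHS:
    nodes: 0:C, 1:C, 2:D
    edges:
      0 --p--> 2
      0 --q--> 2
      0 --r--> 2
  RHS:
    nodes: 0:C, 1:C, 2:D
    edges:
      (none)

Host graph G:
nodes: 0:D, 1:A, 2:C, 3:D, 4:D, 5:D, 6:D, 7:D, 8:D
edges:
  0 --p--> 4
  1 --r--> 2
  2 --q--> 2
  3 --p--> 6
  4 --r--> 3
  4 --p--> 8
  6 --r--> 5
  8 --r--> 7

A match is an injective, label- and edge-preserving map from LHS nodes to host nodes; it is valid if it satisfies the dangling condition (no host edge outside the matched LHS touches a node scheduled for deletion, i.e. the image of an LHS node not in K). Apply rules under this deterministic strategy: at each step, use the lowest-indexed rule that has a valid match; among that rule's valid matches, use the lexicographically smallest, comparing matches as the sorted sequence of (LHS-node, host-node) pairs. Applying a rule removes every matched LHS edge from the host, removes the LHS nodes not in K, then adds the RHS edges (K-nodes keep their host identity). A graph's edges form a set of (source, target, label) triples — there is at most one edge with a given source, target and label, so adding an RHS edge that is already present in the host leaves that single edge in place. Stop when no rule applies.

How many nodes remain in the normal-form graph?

start.  V:9 E:8  edges: 0-p->4 1-r->2 2-q->2 3-p->6 4-r->3 4-p->8 6-r->5 8-r->7
1. fire R0 via {0↦5, 1↦3, 2↦6}  →  V:7 E:6  edges: 0-p->4 1-r->2 2-q->2 4-r->3 4-p->8 8-r->7
2. fire R0 via {0↦7, 1↦4, 2↦8}  →  V:5 E:4  edges: 0-p->4 1-r->2 2-q->2 4-r->3
3. fire R0 via {0↦3, 1↦0, 2↦4}  →  V:3 E:2  edges: 1-r->2 2-q->2
final graph: no rule applies after step 3
NF nodes: {0:D, 1:A, 2:C}

Answer: 3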